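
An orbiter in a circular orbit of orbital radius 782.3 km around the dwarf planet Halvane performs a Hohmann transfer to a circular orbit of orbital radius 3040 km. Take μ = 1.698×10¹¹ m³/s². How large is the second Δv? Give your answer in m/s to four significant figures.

Δv ≈ 85.13 m/s

r₁ = 782.3 km = 7.823×10⁵ m.
r₂ = 3040 km = 3.040×10⁶ m.
Transfer ellipse a_t = (r₁ + r₂)/2 = 1.911×10⁶ m.
At r₁: circular v_c1 = √(μ/r₁) = 465.9 m/s; transfer-periapsis v_p = √[μ(2/r₁ − 1/a_t)] = 587.6 m/s.
At r₂: circular v_c2 = √(μ/r₂) = 236.3 m/s; transfer-apoapsis v_a = √[μ(2/r₂ − 1/a_t)] = 151.2 m/s.
Δv₂ = v_c2 − v_a = 85.13 m/s.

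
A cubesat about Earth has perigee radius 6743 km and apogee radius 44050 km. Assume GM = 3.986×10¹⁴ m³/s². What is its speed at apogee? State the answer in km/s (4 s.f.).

v ≈ 1.550 km/s

Semi-major axis a = (r_p + r_a)/2 = 25396 km = 2.540×10⁷ m.
Vis-viva: v² = μ(2/r − 1/a) = 3.986×10¹⁴ × (4.540×10⁻⁸ − 3.938×10⁻⁸) = 2.403×10⁶ m²/s².
v = 1550 m/s = 1.550 km/s.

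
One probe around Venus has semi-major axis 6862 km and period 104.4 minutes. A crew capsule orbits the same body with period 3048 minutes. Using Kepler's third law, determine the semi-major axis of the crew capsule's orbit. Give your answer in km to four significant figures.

a₂ ≈ 65060 km

Kepler's third law: a³ ∝ T², so a₂ = a₁ (T₂/T₁)^(2/3).
T₂/T₁ = 29.20, (T₂/T₁)^(2/3) = 9.481.
a₂ = 6862 × 9.481 = 65060 km.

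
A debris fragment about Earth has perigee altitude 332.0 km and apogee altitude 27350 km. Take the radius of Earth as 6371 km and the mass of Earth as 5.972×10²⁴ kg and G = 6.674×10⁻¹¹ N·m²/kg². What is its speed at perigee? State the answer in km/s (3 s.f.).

μ = GM = 6.674×10⁻¹¹ × 5.972×10²⁴ = 3.986×10¹⁴ m³/s².
r_p = 6371 + 332.0 = 6703.0 km = 6.7030×10⁶ m.
r_a = 6371 + 27350 = 33721 km = 3.3721×10⁷ m.
Semi-major axis a = (r_p + r_a)/2 = 20212 km = 2.021×10⁷ m.
Vis-viva: v² = μ(2/r − 1/a) = 3.986×10¹⁴ × (2.984×10⁻⁷ − 4.948×10⁻⁸) = 9.920×10⁷ m²/s².
v = 9960 m/s = 9.960 km/s.

v ≈ 9.96 km/s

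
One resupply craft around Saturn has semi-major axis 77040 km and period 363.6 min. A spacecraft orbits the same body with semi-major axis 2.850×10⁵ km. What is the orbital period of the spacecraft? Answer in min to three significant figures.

Kepler's third law: T² ∝ a³, so T₂ = T₁ (a₂/a₁)^(3/2).
a₂/a₁ = 3.699, (a₂/a₁)^(3/2) = 7.115.
T₂ = 363.6 × 7.115 = 2587 min.

T₂ ≈ 2590 min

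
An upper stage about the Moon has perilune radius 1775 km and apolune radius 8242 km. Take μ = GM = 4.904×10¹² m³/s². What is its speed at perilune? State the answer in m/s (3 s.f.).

v ≈ 2130 m/s

Semi-major axis a = (r_p + r_a)/2 = 5008.5 km = 5.008×10⁶ m.
Vis-viva: v² = μ(2/r − 1/a) = 4.904×10¹² × (1.127×10⁻⁶ − 1.997×10⁻⁷) = 4.546×10⁶ m²/s².
v = 2132 m/s.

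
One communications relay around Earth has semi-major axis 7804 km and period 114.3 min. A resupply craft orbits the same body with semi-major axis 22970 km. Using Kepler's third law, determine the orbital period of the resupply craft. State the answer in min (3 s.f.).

T₂ ≈ 577 min

Kepler's third law: T² ∝ a³, so T₂ = T₁ (a₂/a₁)^(3/2).
a₂/a₁ = 2.943, (a₂/a₁)^(3/2) = 5.050.
T₂ = 114.3 × 5.050 = 577.2 min.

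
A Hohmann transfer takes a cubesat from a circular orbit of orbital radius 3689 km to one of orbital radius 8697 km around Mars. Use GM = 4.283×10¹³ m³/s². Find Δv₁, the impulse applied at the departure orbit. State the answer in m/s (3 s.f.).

r₁ = 3689 km = 3.689×10⁶ m.
r₂ = 8697 km = 8.697×10⁶ m.
Transfer ellipse a_t = (r₁ + r₂)/2 = 6.193×10⁶ m.
At r₁: circular v_c1 = √(μ/r₁) = 3407 m/s; transfer-periapsis v_p = √[μ(2/r₁ − 1/a_t)] = 4038 m/s.
Δv₁ = v_p − v_c1 = 630.5 m/s.

Δv ≈ 631 m/s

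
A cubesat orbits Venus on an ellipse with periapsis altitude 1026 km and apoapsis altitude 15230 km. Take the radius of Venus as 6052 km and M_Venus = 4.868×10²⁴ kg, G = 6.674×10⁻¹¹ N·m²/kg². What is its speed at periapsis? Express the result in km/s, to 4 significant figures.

v ≈ 8.300 km/s

μ = GM = 6.674×10⁻¹¹ × 4.868×10²⁴ = 3.249×10¹⁴ m³/s².
r_p = 6052 + 1026 = 7078.0 km = 7.0780×10⁶ m.
r_a = 6052 + 15230 = 21282 km = 2.1282×10⁷ m.
Semi-major axis a = (r_p + r_a)/2 = 14180 km = 1.418×10⁷ m.
Vis-viva: v² = μ(2/r − 1/a) = 3.249×10¹⁴ × (2.826×10⁻⁷ − 7.052×10⁻⁸) = 6.889×10⁷ m²/s².
v = 8300 m/s = 8.300 km/s.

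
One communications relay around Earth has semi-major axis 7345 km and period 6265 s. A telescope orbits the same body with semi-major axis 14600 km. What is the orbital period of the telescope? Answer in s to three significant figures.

Kepler's third law: T² ∝ a³, so T₂ = T₁ (a₂/a₁)^(3/2).
a₂/a₁ = 1.988, (a₂/a₁)^(3/2) = 2.802.
T₂ = 6265 × 2.802 = 17560 s.

T₂ ≈ 17600 s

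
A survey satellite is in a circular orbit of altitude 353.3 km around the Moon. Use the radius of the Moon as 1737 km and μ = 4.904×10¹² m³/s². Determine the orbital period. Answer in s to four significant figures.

r = 1737 + 353.3 = 2090.3 km = 2.0903×10⁶ m.
Kepler's third law: T = 2π√(r³/μ) = 2π√((2.090×10⁶)³ / 4.904×10¹²).
r³/μ = 1.862×10⁶ s², so T = 2π × 1.365×10³ = 8.575×10³ s.

T ≈ 8575 s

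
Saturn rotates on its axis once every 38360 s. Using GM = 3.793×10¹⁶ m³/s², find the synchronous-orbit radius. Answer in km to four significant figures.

r_sync ≈ 1.122×10⁵ km

A synchronous orbit has period T, so by Kepler's third law a = (μT²/4π²)^(1/3).
μT²/4π² = 3.793×10¹⁶ × (3.836×10⁴)² / 39.48 = 1.414×10²⁴ m³.
a = 1.122×10⁸ m = 1.1223×10⁵ km.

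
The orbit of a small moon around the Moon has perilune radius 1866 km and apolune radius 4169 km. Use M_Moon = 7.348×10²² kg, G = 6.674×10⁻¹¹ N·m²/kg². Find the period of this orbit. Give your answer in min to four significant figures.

T ≈ 247.9 min

μ = GM = 6.674×10⁻¹¹ × 7.348×10²² = 4.904×10¹² m³/s².
Semi-major axis a = (r_p + r_a)/2 = (1866.0 + 4169.0)/2 = 3017.5 km = 3.018×10⁶ m.
By Kepler's third law T = 2π√(a³/μ) = 2π × 2.367×10³ = 1.487×10⁴ s.
= 247.9 min.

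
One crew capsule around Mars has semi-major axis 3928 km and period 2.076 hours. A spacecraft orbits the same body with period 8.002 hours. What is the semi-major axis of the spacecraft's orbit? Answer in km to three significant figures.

a₂ ≈ 9660 km

Kepler's third law: a³ ∝ T², so a₂ = a₁ (T₂/T₁)^(2/3).
T₂/T₁ = 3.855, (T₂/T₁)^(2/3) = 2.458.
a₂ = 3928 × 2.458 = 9656 km.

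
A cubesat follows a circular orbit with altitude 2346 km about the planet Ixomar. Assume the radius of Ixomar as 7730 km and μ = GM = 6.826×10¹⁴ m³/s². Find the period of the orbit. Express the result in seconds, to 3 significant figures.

T ≈ 7690 seconds

r = 7730 + 2346 = 10076 km = 1.0076×10⁷ m.
Kepler's third law: T = 2π√(r³/μ) = 2π√((1.008×10⁷)³ / 6.826×10¹⁴).
r³/μ = 1.499×10⁶ s², so T = 2π × 1.224×10³ = 7.692×10³ s.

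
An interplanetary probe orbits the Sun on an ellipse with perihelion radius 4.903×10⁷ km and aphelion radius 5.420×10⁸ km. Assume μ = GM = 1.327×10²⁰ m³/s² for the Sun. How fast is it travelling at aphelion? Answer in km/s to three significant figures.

Semi-major axis a = (r_p + r_a)/2 = 2.9552×10⁸ km = 2.955×10¹¹ m.
Vis-viva: v² = μ(2/r − 1/a) = 1.327×10²⁰ × (3.690×10⁻¹² − 3.384×10⁻¹²) = 4.062×10⁷ m²/s².
v = 6373 m/s = 6.373 km/s.

v ≈ 6.37 km/s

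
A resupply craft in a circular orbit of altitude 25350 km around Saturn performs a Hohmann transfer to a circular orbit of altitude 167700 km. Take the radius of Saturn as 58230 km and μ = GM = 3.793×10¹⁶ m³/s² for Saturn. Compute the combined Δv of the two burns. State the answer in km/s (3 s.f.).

r₁ = 58230 + 25350 = 83580 km = 8.3580×10⁷ m.
r₂ = 58230 + 167700 = 225930 km = 2.2593×10⁸ m.
Transfer ellipse a_t = (r₁ + r₂)/2 = 1.548×10⁸ m.
At r₁: circular v_c1 = √(μ/r₁) = 21300 m/s; transfer-perikrone v_p = √[μ(2/r₁ − 1/a_t)] = 25740 m/s.
Δv₁ = v_p − v_c1 = 4437 m/s.
At r₂: circular v_c2 = √(μ/r₂) = 12960 m/s; transfer-apokrone v_a = √[μ(2/r₂ − 1/a_t)] = 9522 m/s.
Δv₂ = v_c2 − v_a = 3435 m/s.
Total Δv = Δv₁ + Δv₂ = 7872 m/s = 7.872 km/s.

Δv_total ≈ 7.87 km/s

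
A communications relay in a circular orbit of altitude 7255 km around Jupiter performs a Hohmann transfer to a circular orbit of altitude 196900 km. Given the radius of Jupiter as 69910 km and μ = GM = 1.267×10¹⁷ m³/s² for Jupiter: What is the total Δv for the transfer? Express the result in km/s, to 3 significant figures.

Δv_total ≈ 17.1 km/s

r₁ = 69910 + 7255 = 77165 km = 7.7165×10⁷ m.
r₂ = 69910 + 196900 = 266810 km = 2.6681×10⁸ m.
Transfer ellipse a_t = (r₁ + r₂)/2 = 1.720×10⁸ m.
At r₁: circular v_c1 = √(μ/r₁) = 40520 m/s; transfer-perijove v_p = √[μ(2/r₁ − 1/a_t)] = 50470 m/s.
Δv₁ = v_p − v_c1 = 9949 m/s.
At r₂: circular v_c2 = √(μ/r₂) = 21790 m/s; transfer-apojove v_a = √[μ(2/r₂ − 1/a_t)] = 14600 m/s.
Δv₂ = v_c2 − v_a = 7195 m/s.
Total Δv = Δv₁ + Δv₂ = 17140 m/s = 17.14 km/s.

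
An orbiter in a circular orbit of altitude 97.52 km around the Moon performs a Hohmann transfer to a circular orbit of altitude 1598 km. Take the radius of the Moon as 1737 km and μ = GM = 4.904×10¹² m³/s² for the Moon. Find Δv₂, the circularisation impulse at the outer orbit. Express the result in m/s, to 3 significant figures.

Δv ≈ 191 m/s

r₁ = 1737 + 97.52 = 1834.5 km = 1.8345×10⁶ m.
r₂ = 1737 + 1598 = 3335.0 km = 3.3350×10⁶ m.
Transfer ellipse a_t = (r₁ + r₂)/2 = 2.585×10⁶ m.
At r₁: circular v_c1 = √(μ/r₁) = 1635 m/s; transfer-perilune v_p = √[μ(2/r₁ − 1/a_t)] = 1857 m/s.
At r₂: circular v_c2 = √(μ/r₂) = 1213 m/s; transfer-apolune v_a = √[μ(2/r₂ − 1/a_t)] = 1022 m/s.
Δv₂ = v_c2 − v_a = 191.0 m/s.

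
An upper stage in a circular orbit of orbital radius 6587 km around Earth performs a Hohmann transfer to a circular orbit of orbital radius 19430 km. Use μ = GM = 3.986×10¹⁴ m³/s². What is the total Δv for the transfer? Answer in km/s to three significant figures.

r₁ = 6587 km = 6.587×10⁶ m.
r₂ = 19430 km = 1.943×10⁷ m.
Transfer ellipse a_t = (r₁ + r₂)/2 = 1.301×10⁷ m.
At r₁: circular v_c1 = √(μ/r₁) = 7779 m/s; transfer-perigee v_p = √[μ(2/r₁ − 1/a_t)] = 9507 m/s.
Δv₁ = v_p − v_c1 = 1728 m/s.
At r₂: circular v_c2 = √(μ/r₂) = 4529 m/s; transfer-apogee v_a = √[μ(2/r₂ − 1/a_t)] = 3223 m/s.
Δv₂ = v_c2 − v_a = 1306 m/s.
Total Δv = Δv₁ + Δv₂ = 3034 m/s = 3.034 km/s.

Δv_total ≈ 3.03 km/s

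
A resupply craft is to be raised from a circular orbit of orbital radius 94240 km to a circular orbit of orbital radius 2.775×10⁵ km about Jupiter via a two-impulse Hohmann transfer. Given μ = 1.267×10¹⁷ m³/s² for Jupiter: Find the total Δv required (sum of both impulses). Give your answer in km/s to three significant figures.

r₁ = 94240 km = 9.424×10⁷ m.
r₂ = 2.775×10⁵ km = 2.775×10⁸ m.
Transfer ellipse a_t = (r₁ + r₂)/2 = 1.859×10⁸ m.
At r₁: circular v_c1 = √(μ/r₁) = 36670 m/s; transfer-perijove v_p = √[μ(2/r₁ − 1/a_t)] = 44800 m/s.
Δv₁ = v_p − v_c1 = 8135 m/s.
At r₂: circular v_c2 = √(μ/r₂) = 21370 m/s; transfer-apojove v_a = √[μ(2/r₂ − 1/a_t)] = 15210 m/s.
Δv₂ = v_c2 − v_a = 6153 m/s.
Total Δv = Δv₁ + Δv₂ = 14290 m/s = 14.29 km/s.

Δv_total ≈ 14.3 km/s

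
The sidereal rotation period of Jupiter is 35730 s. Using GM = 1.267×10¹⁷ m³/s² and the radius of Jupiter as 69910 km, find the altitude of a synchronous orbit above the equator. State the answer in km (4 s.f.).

A synchronous orbit has period T, so by Kepler's third law a = (μT²/4π²)^(1/3).
μT²/4π² = 1.267×10¹⁷ × (3.573×10⁴)² / 39.48 = 4.097×10²⁴ m³.
a = 1.600×10⁸ m = 1.6002×10⁵ km.
Altitude h = a − R = 1.6002×10⁵ − 69910 = 90105 km.

h_sync ≈ 90110 km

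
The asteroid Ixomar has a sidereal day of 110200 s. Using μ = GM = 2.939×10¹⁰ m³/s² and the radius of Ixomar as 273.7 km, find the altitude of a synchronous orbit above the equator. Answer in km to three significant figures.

h_sync ≈ 1810 km

A synchronous orbit has period T, so by Kepler's third law a = (μT²/4π²)^(1/3).
μT²/4π² = 2.939×10¹⁰ × (1.102×10⁵)² / 39.48 = 9.041×10¹⁸ m³.
a = 2.083×10⁶ m = 2083.2 km.
Altitude h = a − R = 2083.2 − 273.7 = 1809.5 km.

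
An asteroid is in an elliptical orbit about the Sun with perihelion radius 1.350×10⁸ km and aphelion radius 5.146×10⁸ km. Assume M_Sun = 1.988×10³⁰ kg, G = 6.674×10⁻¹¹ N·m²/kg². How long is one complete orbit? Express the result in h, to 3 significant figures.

T ≈ 28000 h

μ = GM = 6.674×10⁻¹¹ × 1.988×10³⁰ = 1.327×10²⁰ m³/s².
Semi-major axis a = (r_p + r_a)/2 = (1.3500×10⁸ + 5.1460×10⁸)/2 = 3.2480×10⁸ km = 3.248×10¹¹ m.
By Kepler's third law T = 2π√(a³/μ) = 2π × 1.607×10⁷ = 1.010×10⁸ s.
= 28050 h.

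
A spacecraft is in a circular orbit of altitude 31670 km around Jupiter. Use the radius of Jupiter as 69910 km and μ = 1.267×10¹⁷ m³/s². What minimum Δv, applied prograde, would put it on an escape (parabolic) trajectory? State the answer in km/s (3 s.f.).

Δv ≈ 14.6 km/s

r = 69910 + 31670 = 101580 km = 1.0158×10⁸ m.
Circular speed v_c = √(μ/r) = 35320 m/s.
Escape speed v_esc = √(2μ/r) = √2 × v_c = 49950 m/s.
Δv = v_esc − v_c = 14630 m/s = 14.63 km/s.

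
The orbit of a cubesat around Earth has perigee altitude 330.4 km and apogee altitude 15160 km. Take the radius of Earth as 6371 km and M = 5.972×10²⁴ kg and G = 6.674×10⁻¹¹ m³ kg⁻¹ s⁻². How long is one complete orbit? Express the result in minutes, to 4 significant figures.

T ≈ 278.2 minutes

μ = GM = 6.674×10⁻¹¹ × 5.972×10²⁴ = 3.986×10¹⁴ m³/s².
r_p = 6371 + 330.4 = 6701.4 km = 6.7014×10⁶ m.
r_a = 6371 + 15160 = 21531 km = 2.1531×10⁷ m.
Semi-major axis a = (r_p + r_a)/2 = (6701.4 + 21531)/2 = 14116 km = 1.412×10⁷ m.
By Kepler's third law T = 2π√(a³/μ) = 2π × 2.657×10³ = 1.669×10⁴ s.
= 278.2 minutes.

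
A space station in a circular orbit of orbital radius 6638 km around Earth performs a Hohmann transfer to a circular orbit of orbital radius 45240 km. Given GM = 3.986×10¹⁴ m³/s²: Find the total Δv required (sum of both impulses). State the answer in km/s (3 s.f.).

Δv_total ≈ 3.95 km/s

r₁ = 6638 km = 6.638×10⁶ m.
r₂ = 45240 km = 4.524×10⁷ m.
Transfer ellipse a_t = (r₁ + r₂)/2 = 2.594×10⁷ m.
At r₁: circular v_c1 = √(μ/r₁) = 7749 m/s; transfer-perigee v_p = √[μ(2/r₁ − 1/a_t)] = 10230 m/s.
Δv₁ = v_p − v_c1 = 2485 m/s.
At r₂: circular v_c2 = √(μ/r₂) = 2968 m/s; transfer-apogee v_a = √[μ(2/r₂ − 1/a_t)] = 1502 m/s.
Δv₂ = v_c2 − v_a = 1467 m/s.
Total Δv = Δv₁ + Δv₂ = 3951 m/s = 3.951 km/s.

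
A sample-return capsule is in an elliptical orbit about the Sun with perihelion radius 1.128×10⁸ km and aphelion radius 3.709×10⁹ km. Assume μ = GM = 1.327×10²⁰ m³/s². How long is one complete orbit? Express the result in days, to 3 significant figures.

Semi-major axis a = (r_p + r_a)/2 = (1.1280×10⁸ + 3.7090×10⁹)/2 = 1.9109×10⁹ km = 1.911×10¹² m.
By Kepler's third law T = 2π√(a³/μ) = 2π × 2.293×10⁸ = 1.441×10⁹ s.
= 16680 days.

T ≈ 16700 days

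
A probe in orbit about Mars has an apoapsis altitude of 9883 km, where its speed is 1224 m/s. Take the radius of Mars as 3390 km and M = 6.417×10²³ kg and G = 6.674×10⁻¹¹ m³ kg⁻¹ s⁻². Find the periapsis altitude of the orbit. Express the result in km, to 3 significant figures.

μ = GM = 6.674×10⁻¹¹ × 6.417×10²³ = 4.283×10¹³ m³/s².
r_a = 3390 + 9883 = 13273 km = 1.327×10⁷ m.
Specific energy ε = v²/2 − μ/r = -2.478×10⁶ J/kg, so a = −μ/(2ε) = 8.643×10⁶ m.
The apsides satisfy r_p + r_a = 2a, so the periapsis radius is 2a − r_a = 4.013×10⁶ m = 4013.1 km.
Periapsis altitude = 4013.1 − 3390 = 623.11 km.

periapsis altitude ≈ 623 km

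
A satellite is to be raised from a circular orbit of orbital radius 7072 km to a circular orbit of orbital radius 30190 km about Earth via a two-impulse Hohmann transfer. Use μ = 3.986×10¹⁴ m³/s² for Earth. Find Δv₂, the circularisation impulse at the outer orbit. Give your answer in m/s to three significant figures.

Δv ≈ 1390 m/s

r₁ = 7072 km = 7.072×10⁶ m.
r₂ = 30190 km = 3.019×10⁷ m.
Transfer ellipse a_t = (r₁ + r₂)/2 = 1.863×10⁷ m.
At r₁: circular v_c1 = √(μ/r₁) = 7508 m/s; transfer-perigee v_p = √[μ(2/r₁ − 1/a_t)] = 9557 m/s.
At r₂: circular v_c2 = √(μ/r₂) = 3634 m/s; transfer-apogee v_a = √[μ(2/r₂ − 1/a_t)] = 2239 m/s.
Δv₂ = v_c2 − v_a = 1395 m/s.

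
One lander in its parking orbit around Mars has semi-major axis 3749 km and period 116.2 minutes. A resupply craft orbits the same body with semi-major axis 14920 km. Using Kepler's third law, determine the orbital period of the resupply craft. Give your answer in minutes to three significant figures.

Kepler's third law: T² ∝ a³, so T₂ = T₁ (a₂/a₁)^(3/2).
a₂/a₁ = 3.980, (a₂/a₁)^(3/2) = 7.939.
T₂ = 116.2 × 7.939 = 922.5 minutes.

T₂ ≈ 923 minutes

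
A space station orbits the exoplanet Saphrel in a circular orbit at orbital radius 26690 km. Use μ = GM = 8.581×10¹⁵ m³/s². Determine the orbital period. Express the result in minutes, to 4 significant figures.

T ≈ 155.9 minutes

r = 26690 km = 2.669×10⁷ m.
Kepler's third law: T = 2π√(r³/μ) = 2π√((2.669×10⁷)³ / 8.581×10¹⁵).
r³/μ = 2.216×10⁶ s², so T = 2π × 1.489×10³ = 9.353×10³ s.
Converting: 9.353×10³ s ÷ 60.00 = 155.9 minutes.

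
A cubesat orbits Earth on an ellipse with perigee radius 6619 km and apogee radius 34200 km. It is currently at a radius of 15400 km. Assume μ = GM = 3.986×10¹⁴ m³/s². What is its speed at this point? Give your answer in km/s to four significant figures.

v ≈ 5.678 km/s

Semi-major axis a = (r_p + r_a)/2 = 20410 km = 2.041×10⁷ m.
Vis-viva: v² = μ(2/r − 1/a) = 3.986×10¹⁴ × (1.299×10⁻⁷ − 4.900×10⁻⁸) = 3.224×10⁷ m²/s².
v = 5678 m/s = 5.678 km/s.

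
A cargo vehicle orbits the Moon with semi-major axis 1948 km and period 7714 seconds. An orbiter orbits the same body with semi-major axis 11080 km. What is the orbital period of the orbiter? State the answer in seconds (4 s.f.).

Kepler's third law: T² ∝ a³, so T₂ = T₁ (a₂/a₁)^(3/2).
a₂/a₁ = 5.688, (a₂/a₁)^(3/2) = 13.57.
T₂ = 7714 × 13.57 = 1.046×10⁵ seconds.

T₂ ≈ 1.046×10⁵ seconds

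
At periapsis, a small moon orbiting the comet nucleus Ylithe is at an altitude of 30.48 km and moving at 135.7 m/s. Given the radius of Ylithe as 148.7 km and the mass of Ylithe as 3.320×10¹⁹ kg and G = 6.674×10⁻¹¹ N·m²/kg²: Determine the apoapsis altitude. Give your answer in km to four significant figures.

μ = GM = 6.674×10⁻¹¹ × 3.320×10¹⁹ = 2.216×10⁹ m³/s².
r_p = 148.7 + 30.48 = 179.18 km = 1.792×10⁵ m.
Specific energy ε = v²/2 − μ/r = -3.159×10³ J/kg, so a = −μ/(2ε) = 3.507×10⁵ m.
The apsides satisfy r_p + r_a = 2a, so the apoapsis radius is 2a − r_p = 5.223×10⁵ m = 522.25 km.
Apoapsis altitude = 522.25 − 148.7 = 373.55 km.

apoapsis altitude ≈ 373.6 km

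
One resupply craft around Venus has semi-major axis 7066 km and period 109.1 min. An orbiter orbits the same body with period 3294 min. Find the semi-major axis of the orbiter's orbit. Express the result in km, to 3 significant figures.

a₂ ≈ 68500 km

Kepler's third law: a³ ∝ T², so a₂ = a₁ (T₂/T₁)^(2/3).
T₂/T₁ = 30.19, (T₂/T₁)^(2/3) = 9.696.
a₂ = 7066 × 9.696 = 68510 km.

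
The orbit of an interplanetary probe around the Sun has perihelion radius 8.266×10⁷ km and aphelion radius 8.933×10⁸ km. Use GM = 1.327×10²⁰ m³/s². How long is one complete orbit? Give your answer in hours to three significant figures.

T ≈ 51600 hours

Semi-major axis a = (r_p + r_a)/2 = (8.2660×10⁷ + 8.9330×10⁸)/2 = 4.8798×10⁸ km = 4.880×10¹¹ m.
By Kepler's third law T = 2π√(a³/μ) = 2π × 2.959×10⁷ = 1.859×10⁸ s.
= 51650 hours.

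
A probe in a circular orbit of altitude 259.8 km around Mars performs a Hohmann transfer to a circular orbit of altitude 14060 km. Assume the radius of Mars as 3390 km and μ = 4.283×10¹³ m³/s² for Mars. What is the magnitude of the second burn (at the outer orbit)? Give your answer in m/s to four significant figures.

Δv ≈ 645.2 m/s

r₁ = 3390 + 259.8 = 3649.8 km = 3.6498×10⁶ m.
r₂ = 3390 + 14060 = 17450 km = 1.7450×10⁷ m.
Transfer ellipse a_t = (r₁ + r₂)/2 = 1.055×10⁷ m.
At r₁: circular v_c1 = √(μ/r₁) = 3426 m/s; transfer-periapsis v_p = √[μ(2/r₁ − 1/a_t)] = 4406 m/s.
At r₂: circular v_c2 = √(μ/r₂) = 1567 m/s; transfer-apoapsis v_a = √[μ(2/r₂ − 1/a_t)] = 921.5 m/s.
Δv₂ = v_c2 − v_a = 645.2 m/s.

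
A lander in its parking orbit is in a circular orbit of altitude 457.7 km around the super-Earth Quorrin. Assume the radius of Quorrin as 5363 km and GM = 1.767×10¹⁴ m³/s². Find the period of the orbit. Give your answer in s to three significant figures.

r = 5363 + 457.7 = 5820.7 km = 5.8207×10⁶ m.
Kepler's third law: T = 2π√(r³/μ) = 2π√((5.821×10⁶)³ / 1.767×10¹⁴).
r³/μ = 1.116×10⁶ s², so T = 2π × 1.056×10³ = 6.638×10³ s.

T ≈ 6640 s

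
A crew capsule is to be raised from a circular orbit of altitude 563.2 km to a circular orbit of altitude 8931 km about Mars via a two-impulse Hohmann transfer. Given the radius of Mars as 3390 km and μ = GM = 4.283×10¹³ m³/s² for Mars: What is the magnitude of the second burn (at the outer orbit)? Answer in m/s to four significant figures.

r₁ = 3390 + 563.2 = 3953.2 km = 3.9532×10⁶ m.
r₂ = 3390 + 8931 = 12321 km = 1.2321×10⁷ m.
Transfer ellipse a_t = (r₁ + r₂)/2 = 8.137×10⁶ m.
At r₁: circular v_c1 = √(μ/r₁) = 3292 m/s; transfer-periapsis v_p = √[μ(2/r₁ − 1/a_t)] = 4050 m/s.
At r₂: circular v_c2 = √(μ/r₂) = 1864 m/s; transfer-apoapsis v_a = √[μ(2/r₂ − 1/a_t)] = 1300 m/s.
Δv₂ = v_c2 − v_a = 564.9 m/s.

Δv ≈ 564.9 m/s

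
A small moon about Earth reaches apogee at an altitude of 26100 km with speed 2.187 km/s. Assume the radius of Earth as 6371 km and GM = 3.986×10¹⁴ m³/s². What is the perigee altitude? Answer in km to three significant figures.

perigee altitude ≈ 1490 km

r_a = 6371 + 26100 = 32471 km = 3.247×10⁷ m.
Specific energy ε = v²/2 − μ/r = -9.884×10⁶ J/kg, so a = −μ/(2ε) = 2.016×10⁷ m.
The apsides satisfy r_p + r_a = 2a, so the perigee radius is 2a − r_a = 7.856×10⁶ m = 7856.5 km.
Perigee altitude = 7856.5 − 6371 = 1485.5 km.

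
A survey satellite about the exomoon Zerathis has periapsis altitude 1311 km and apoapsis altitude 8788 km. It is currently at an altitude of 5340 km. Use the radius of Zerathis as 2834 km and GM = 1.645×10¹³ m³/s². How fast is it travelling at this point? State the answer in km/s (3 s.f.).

v ≈ 1.39 km/s

r_p = 2834 + 1311 = 4145.0 km = 4.1450×10⁶ m.
r_a = 2834 + 8788 = 11622 km = 1.1622×10⁷ m.
r = 2834 + 5340 = 8174.0 km = 8.174×10⁶ m.
Semi-major axis a = (r_p + r_a)/2 = 7883.5 km = 7.884×10⁶ m.
Vis-viva: v² = μ(2/r − 1/a) = 1.645×10¹³ × (2.447×10⁻⁷ − 1.268×10⁻⁷) = 1.938×10⁶ m²/s².
v = 1392 m/s = 1.392 km/s.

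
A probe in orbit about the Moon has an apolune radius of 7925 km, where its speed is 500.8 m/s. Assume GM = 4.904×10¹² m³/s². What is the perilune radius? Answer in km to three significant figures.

perilune radius ≈ 2010 km

r_a = 7.925×10⁶ m.
Specific energy ε = v²/2 − μ/r = -4.934×10⁵ J/kg, so a = −μ/(2ε) = 4.970×10⁶ m.
The apsides satisfy r_p + r_a = 2a, so the perilune radius is 2a − r_a = 2.014×10⁶ m = 2014.2 km.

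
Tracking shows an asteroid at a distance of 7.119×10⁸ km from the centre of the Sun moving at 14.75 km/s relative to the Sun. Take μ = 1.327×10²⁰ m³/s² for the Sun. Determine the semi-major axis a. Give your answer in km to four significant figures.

a ≈ 8.548×10⁸ km

r = 7.119×10¹¹ m.
Vis-viva rearranged: 1/a = 2/r − v²/μ = 2.809×10⁻¹² − 1.640×10⁻¹² = 1.170×10⁻¹² m⁻¹.
a = 8.548×10¹¹ m = 8.5479×10⁸ km.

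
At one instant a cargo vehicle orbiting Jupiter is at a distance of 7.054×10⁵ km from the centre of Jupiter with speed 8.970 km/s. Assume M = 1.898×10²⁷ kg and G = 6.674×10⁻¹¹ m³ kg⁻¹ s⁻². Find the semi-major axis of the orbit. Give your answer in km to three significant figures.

a ≈ 4.55×10⁵ km

μ = GM = 6.674×10⁻¹¹ × 1.898×10²⁷ = 1.267×10¹⁷ m³/s².
r = 7.054×10⁸ m.
Vis-viva rearranged: 1/a = 2/r − v²/μ = 2.835×10⁻⁹ − 6.352×10⁻¹⁰ = 2.200×10⁻⁹ m⁻¹.
a = 4.545×10⁸ m = 4.5453×10⁵ km.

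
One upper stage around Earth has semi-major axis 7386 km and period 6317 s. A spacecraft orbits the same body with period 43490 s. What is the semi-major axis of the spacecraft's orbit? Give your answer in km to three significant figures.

Kepler's third law: a³ ∝ T², so a₂ = a₁ (T₂/T₁)^(2/3).
T₂/T₁ = 6.885, (T₂/T₁)^(2/3) = 3.619.
a₂ = 7386 × 3.619 = 26730 km.

a₂ ≈ 26700 km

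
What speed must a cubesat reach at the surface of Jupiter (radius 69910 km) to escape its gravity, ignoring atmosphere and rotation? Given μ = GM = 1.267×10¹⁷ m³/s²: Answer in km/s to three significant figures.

r = R = 6.991×10⁷ m.
Escape speed v_esc = √(2μ/r) = √(2 × 1.267×10¹⁷ / 6.991×10⁷) = √(3.625×10⁹) = 60210 m/s.
= 60.21 km/s.

v_esc ≈ 60.2 km/s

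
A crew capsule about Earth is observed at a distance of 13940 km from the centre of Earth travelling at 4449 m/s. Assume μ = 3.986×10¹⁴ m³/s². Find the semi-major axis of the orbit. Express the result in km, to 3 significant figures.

r = 1.394×10⁷ m.
Specific orbital energy ε = v²/2 − μ/r = (4449)²/2 − 3.986×10¹⁴/1.394×10⁷ = -1.870×10⁷ J/kg.
Since ε = −μ/(2a), a = −μ/(2ε) = 1.066×10⁷ m = 10659 km.

a ≈ 10700 km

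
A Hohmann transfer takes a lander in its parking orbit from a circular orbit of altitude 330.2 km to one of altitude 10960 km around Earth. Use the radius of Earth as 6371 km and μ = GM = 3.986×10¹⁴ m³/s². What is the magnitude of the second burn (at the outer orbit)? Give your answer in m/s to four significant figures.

Δv ≈ 1214 m/s

r₁ = 6371 + 330.2 = 6701.2 km = 6.7012×10⁶ m.
r₂ = 6371 + 10960 = 17331 km = 1.7331×10⁷ m.
Transfer ellipse a_t = (r₁ + r₂)/2 = 1.202×10⁷ m.
At r₁: circular v_c1 = √(μ/r₁) = 7712 m/s; transfer-perigee v_p = √[μ(2/r₁ − 1/a_t)] = 9262 m/s.
At r₂: circular v_c2 = √(μ/r₂) = 4796 m/s; transfer-apogee v_a = √[μ(2/r₂ − 1/a_t)] = 3581 m/s.
Δv₂ = v_c2 − v_a = 1214 m/s.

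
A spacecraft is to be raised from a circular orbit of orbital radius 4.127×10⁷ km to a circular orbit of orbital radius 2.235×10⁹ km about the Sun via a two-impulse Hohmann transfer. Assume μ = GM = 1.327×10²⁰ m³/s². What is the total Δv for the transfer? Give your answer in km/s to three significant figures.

Δv_total ≈ 29.0 km/s

r₁ = 4.127×10⁷ km = 4.127×10¹⁰ m.
r₂ = 2.235×10⁹ km = 2.235×10¹² m.
Transfer ellipse a_t = (r₁ + r₂)/2 = 1.138×10¹² m.
At r₁: circular v_c1 = √(μ/r₁) = 56700 m/s; transfer-perihelion v_p = √[μ(2/r₁ − 1/a_t)] = 79460 m/s.
Δv₁ = v_p − v_c1 = 22760 m/s.
At r₂: circular v_c2 = √(μ/r₂) = 7705 m/s; transfer-aphelion v_a = √[μ(2/r₂ − 1/a_t)] = 1467 m/s.
Δv₂ = v_c2 − v_a = 6238 m/s.
Total Δv = Δv₁ + Δv₂ = 29000 m/s = 29.00 km/s.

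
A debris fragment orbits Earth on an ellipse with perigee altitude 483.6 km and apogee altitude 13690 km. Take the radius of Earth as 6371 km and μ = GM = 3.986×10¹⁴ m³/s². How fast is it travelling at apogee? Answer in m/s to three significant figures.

r_p = 6371 + 483.6 = 6854.6 km = 6.8546×10⁶ m.
r_a = 6371 + 13690 = 20061 km = 2.0061×10⁷ m.
Semi-major axis a = (r_p + r_a)/2 = 13458 km = 1.346×10⁷ m.
Vis-viva: v² = μ(2/r − 1/a) = 3.986×10¹⁴ × (9.970×10⁻⁸ − 7.431×10⁻⁸) = 1.012×10⁷ m²/s².
v = 3181 m/s.

v ≈ 3180 m/s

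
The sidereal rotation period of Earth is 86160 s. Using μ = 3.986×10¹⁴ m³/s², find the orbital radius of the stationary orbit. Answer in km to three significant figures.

A synchronous orbit has period T, so by Kepler's third law a = (μT²/4π²)^(1/3).
μT²/4π² = 3.986×10¹⁴ × (8.616×10⁴)² / 39.48 = 7.495×10²² m³.
a = 4.216×10⁷ m = 42163 km.

r_sync ≈ 42200 km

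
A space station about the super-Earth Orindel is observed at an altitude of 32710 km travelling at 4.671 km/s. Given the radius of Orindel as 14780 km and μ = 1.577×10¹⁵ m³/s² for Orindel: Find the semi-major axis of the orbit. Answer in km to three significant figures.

r = 14780 + 32710 = 47490 km = 4.749×10⁷ m.
Specific orbital energy ε = v²/2 − μ/r = (4671)²/2 − 1.577×10¹⁵/4.749×10⁷ = -2.230×10⁷ J/kg.
Since ε = −μ/(2a), a = −μ/(2ε) = 3.536×10⁷ m = 35362 km.

a ≈ 35400 km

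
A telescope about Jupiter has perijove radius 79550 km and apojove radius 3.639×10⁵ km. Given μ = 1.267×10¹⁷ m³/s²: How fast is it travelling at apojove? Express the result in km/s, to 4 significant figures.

Semi-major axis a = (r_p + r_a)/2 = 2.2172×10⁵ km = 2.217×10⁸ m.
Vis-viva: v² = μ(2/r − 1/a) = 1.267×10¹⁷ × (5.496×10⁻⁹ − 4.510×10⁻⁹) = 1.249×10⁸ m²/s².
v = 11180 m/s = 11.18 km/s.

v ≈ 11.18 km/s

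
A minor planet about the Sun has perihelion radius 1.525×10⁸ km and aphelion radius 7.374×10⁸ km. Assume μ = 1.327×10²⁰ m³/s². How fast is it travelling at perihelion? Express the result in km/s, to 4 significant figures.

Semi-major axis a = (r_p + r_a)/2 = 4.4495×10⁸ km = 4.450×10¹¹ m.
Vis-viva: v² = μ(2/r − 1/a) = 1.327×10²⁰ × (1.311×10⁻¹¹ − 2.247×10⁻¹²) = 1.442×10⁹ m²/s².
v = 37970 m/s = 37.97 km/s.

v ≈ 37.97 km/s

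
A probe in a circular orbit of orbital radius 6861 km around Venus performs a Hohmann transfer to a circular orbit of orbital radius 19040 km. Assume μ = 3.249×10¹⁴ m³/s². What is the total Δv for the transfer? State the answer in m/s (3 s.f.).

Δv_total ≈ 2590 m/s

r₁ = 6861 km = 6.861×10⁶ m.
r₂ = 19040 km = 1.904×10⁷ m.
Transfer ellipse a_t = (r₁ + r₂)/2 = 1.295×10⁷ m.
At r₁: circular v_c1 = √(μ/r₁) = 6881 m/s; transfer-periapsis v_p = √[μ(2/r₁ − 1/a_t)] = 8344 m/s.
Δv₁ = v_p − v_c1 = 1462 m/s.
At r₂: circular v_c2 = √(μ/r₂) = 4131 m/s; transfer-apoapsis v_a = √[μ(2/r₂ − 1/a_t)] = 3007 m/s.
Δv₂ = v_c2 − v_a = 1124 m/s.
Total Δv = Δv₁ + Δv₂ = 2587 m/s.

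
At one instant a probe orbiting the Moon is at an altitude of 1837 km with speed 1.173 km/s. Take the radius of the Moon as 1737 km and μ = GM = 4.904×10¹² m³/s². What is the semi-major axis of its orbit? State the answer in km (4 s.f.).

a ≈ 3584 km

r = 1737 + 1837 = 3574.0 km = 3.574×10⁶ m.
Vis-viva rearranged: 1/a = 2/r − v²/μ = 5.596×10⁻⁷ − 2.806×10⁻⁷ = 2.790×10⁻⁷ m⁻¹.
a = 3.584×10⁶ m = 3583.9 km.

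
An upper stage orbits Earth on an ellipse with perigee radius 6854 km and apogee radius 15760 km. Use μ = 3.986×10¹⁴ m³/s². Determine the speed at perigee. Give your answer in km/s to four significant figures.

Semi-major axis a = (r_p + r_a)/2 = 11307 km = 1.131×10⁷ m.
Vis-viva: v² = μ(2/r − 1/a) = 3.986×10¹⁴ × (2.918×10⁻⁷ − 8.844×10⁻⁸) = 8.106×10⁷ m²/s².
v = 9003 m/s = 9.003 km/s.

v ≈ 9.003 km/s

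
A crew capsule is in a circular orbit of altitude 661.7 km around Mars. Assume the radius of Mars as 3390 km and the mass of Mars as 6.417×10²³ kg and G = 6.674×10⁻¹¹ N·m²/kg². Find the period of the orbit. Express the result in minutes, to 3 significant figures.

μ = GM = 6.674×10⁻¹¹ × 6.417×10²³ = 4.283×10¹³ m³/s².
r = 3390 + 661.7 = 4051.7 km = 4.0517×10⁶ m.
Kepler's third law: T = 2π√(r³/μ) = 2π√((4.052×10⁶)³ / 4.283×10¹³).
r³/μ = 1.553×10⁶ s², so T = 2π × 1.246×10³ = 7.830×10³ s.
Converting: 7.830×10³ s ÷ 60.00 = 130.5 minutes.

T ≈ 131 minutes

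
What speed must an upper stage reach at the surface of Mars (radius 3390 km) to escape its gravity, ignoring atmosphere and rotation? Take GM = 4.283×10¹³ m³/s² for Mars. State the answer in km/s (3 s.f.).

v_esc ≈ 5.03 km/s

r = R = 3.390×10⁶ m.
Escape speed v_esc = √(2μ/r) = √(2 × 4.283×10¹³ / 3.390×10⁶) = √(2.527×10⁷) = 5027 m/s.
= 5.027 km/s.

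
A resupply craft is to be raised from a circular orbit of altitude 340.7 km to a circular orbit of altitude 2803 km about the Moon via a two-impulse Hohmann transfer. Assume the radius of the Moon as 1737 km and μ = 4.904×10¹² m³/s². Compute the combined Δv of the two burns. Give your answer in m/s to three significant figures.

r₁ = 1737 + 340.7 = 2077.7 km = 2.0777×10⁶ m.
r₂ = 1737 + 2803 = 4540.0 km = 4.5400×10⁶ m.
Transfer ellipse a_t = (r₁ + r₂)/2 = 3.309×10⁶ m.
At r₁: circular v_c1 = √(μ/r₁) = 1536 m/s; transfer-perilune v_p = √[μ(2/r₁ − 1/a_t)] = 1800 m/s.
Δv₁ = v_p − v_c1 = 263.3 m/s.
At r₂: circular v_c2 = √(μ/r₂) = 1039 m/s; transfer-apolune v_a = √[μ(2/r₂ − 1/a_t)] = 823.6 m/s.
Δv₂ = v_c2 − v_a = 215.7 m/s.
Total Δv = Δv₁ + Δv₂ = 479.0 m/s.

Δv_total ≈ 479 m/s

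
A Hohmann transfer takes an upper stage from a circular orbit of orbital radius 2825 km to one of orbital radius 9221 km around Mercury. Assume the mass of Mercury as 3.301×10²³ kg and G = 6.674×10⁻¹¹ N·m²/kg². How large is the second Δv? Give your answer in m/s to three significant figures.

Δv ≈ 487 m/s

μ = GM = 6.674×10⁻¹¹ × 3.301×10²³ = 2.203×10¹³ m³/s².
r₁ = 2825 km = 2.825×10⁶ m.
r₂ = 9221 km = 9.221×10⁶ m.
Transfer ellipse a_t = (r₁ + r₂)/2 = 6.023×10⁶ m.
At r₁: circular v_c1 = √(μ/r₁) = 2793 m/s; transfer-periherm v_p = √[μ(2/r₁ − 1/a_t)] = 3455 m/s.
At r₂: circular v_c2 = √(μ/r₂) = 1546 m/s; transfer-apoherm v_a = √[μ(2/r₂ − 1/a_t)] = 1059 m/s.
Δv₂ = v_c2 − v_a = 487.1 m/s.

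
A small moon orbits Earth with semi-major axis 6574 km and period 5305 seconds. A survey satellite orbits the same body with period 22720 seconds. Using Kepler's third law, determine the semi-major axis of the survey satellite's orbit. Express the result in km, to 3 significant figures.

a₂ ≈ 17300 km

Kepler's third law: a³ ∝ T², so a₂ = a₁ (T₂/T₁)^(2/3).
T₂/T₁ = 4.283, (T₂/T₁)^(2/3) = 2.637.
a₂ = 6574 × 2.637 = 17340 km.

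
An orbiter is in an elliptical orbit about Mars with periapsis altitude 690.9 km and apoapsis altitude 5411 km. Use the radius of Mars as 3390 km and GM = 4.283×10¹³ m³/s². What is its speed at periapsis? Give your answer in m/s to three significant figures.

v ≈ 3790 m/s

r_p = 3390 + 690.9 = 4080.9 km = 4.0809×10⁶ m.
r_a = 3390 + 5411 = 8801.0 km = 8.8010×10⁶ m.
Semi-major axis a = (r_p + r_a)/2 = 6440.9 km = 6.441×10⁶ m.
Vis-viva: v² = μ(2/r − 1/a) = 4.283×10¹³ × (4.901×10⁻⁷ − 1.553×10⁻⁷) = 1.434×10⁷ m²/s².
v = 3787 m/s.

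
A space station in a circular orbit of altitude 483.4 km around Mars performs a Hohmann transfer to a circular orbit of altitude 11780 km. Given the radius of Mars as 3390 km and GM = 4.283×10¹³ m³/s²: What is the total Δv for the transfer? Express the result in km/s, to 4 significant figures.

r₁ = 3390 + 483.4 = 3873.4 km = 3.8734×10⁶ m.
r₂ = 3390 + 11780 = 15170 km = 1.5170×10⁷ m.
Transfer ellipse a_t = (r₁ + r₂)/2 = 9.522×10⁶ m.
At r₁: circular v_c1 = √(μ/r₁) = 3325 m/s; transfer-periapsis v_p = √[μ(2/r₁ − 1/a_t)] = 4197 m/s.
Δv₁ = v_p − v_c1 = 872.0 m/s.
At r₂: circular v_c2 = √(μ/r₂) = 1680 m/s; transfer-apoapsis v_a = √[μ(2/r₂ − 1/a_t)] = 1072 m/s.
Δv₂ = v_c2 − v_a = 608.6 m/s.
Total Δv = Δv₁ + Δv₂ = 1481 m/s = 1.481 km/s.

Δv_total ≈ 1.481 km/s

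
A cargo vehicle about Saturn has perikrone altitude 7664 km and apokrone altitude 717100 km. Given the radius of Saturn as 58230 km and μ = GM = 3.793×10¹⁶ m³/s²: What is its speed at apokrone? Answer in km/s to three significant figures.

v ≈ 2.77 km/s

r_p = 58230 + 7664 = 65894 km = 6.5894×10⁷ m.
r_a = 58230 + 717100 = 775330 km = 7.7533×10⁸ m.
Semi-major axis a = (r_p + r_a)/2 = 4.2061×10⁵ km = 4.206×10⁸ m.
Vis-viva: v² = μ(2/r − 1/a) = 3.793×10¹⁶ × (2.580×10⁻⁹ − 2.377×10⁻⁹) = 7.664×10⁶ m²/s².
v = 2768 m/s = 2.768 km/s.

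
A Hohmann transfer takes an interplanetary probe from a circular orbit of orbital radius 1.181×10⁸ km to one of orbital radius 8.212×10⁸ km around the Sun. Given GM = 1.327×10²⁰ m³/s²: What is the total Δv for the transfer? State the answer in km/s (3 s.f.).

r₁ = 1.181×10⁸ km = 1.181×10¹¹ m.
r₂ = 8.212×10⁸ km = 8.212×10¹¹ m.
Transfer ellipse a_t = (r₁ + r₂)/2 = 4.696×10¹¹ m.
At r₁: circular v_c1 = √(μ/r₁) = 33520 m/s; transfer-perihelion v_p = √[μ(2/r₁ − 1/a_t)] = 44320 m/s.
Δv₁ = v_p − v_c1 = 10800 m/s.
At r₂: circular v_c2 = √(μ/r₂) = 12710 m/s; transfer-aphelion v_a = √[μ(2/r₂ − 1/a_t)] = 6375 m/s.
Δv₂ = v_c2 − v_a = 6337 m/s.
Total Δv = Δv₁ + Δv₂ = 17140 m/s = 17.14 km/s.

Δv_total ≈ 17.1 km/s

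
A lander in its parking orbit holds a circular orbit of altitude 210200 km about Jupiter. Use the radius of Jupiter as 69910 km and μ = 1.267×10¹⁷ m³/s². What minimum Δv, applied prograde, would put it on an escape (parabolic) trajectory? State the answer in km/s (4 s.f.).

r = 69910 + 210200 = 280110 km = 2.8011×10⁸ m.
Circular speed v_c = √(μ/r) = 21270 m/s.
Escape speed v_esc = √(2μ/r) = √2 × v_c = 30080 m/s.
Δv = v_esc − v_c = 8809 m/s = 8.809 km/s.

Δv ≈ 8.809 km/s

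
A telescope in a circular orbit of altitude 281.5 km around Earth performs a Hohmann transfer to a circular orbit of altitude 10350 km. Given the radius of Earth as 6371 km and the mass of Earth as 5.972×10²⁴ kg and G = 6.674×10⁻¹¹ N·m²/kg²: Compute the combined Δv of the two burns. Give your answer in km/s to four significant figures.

μ = GM = 6.674×10⁻¹¹ × 5.972×10²⁴ = 3.986×10¹⁴ m³/s².
r₁ = 6371 + 281.5 = 6652.5 km = 6.6525×10⁶ m.
r₂ = 6371 + 10350 = 16721 km = 1.6721×10⁷ m.
Transfer ellipse a_t = (r₁ + r₂)/2 = 1.169×10⁷ m.
At r₁: circular v_c1 = √(μ/r₁) = 7740 m/s; transfer-perigee v_p = √[μ(2/r₁ − 1/a_t)] = 9259 m/s.
Δv₁ = v_p − v_c1 = 1518 m/s.
At r₂: circular v_c2 = √(μ/r₂) = 4882 m/s; transfer-apogee v_a = √[μ(2/r₂ − 1/a_t)] = 3684 m/s.
Δv₂ = v_c2 − v_a = 1199 m/s.
Total Δv = Δv₁ + Δv₂ = 2717 m/s = 2.717 km/s.

Δv_total ≈ 2.717 km/s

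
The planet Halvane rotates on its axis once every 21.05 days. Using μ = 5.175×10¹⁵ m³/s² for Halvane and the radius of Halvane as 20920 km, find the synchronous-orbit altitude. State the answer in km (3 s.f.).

T = 21.05 days = 1.819×10⁶ s.
A synchronous orbit has period T, so by Kepler's third law a = (μT²/4π²)^(1/3).
μT²/4π² = 5.175×10¹⁵ × (1.819×10⁶)² / 39.48 = 4.336×10²⁶ m³.
a = 7.569×10⁸ m = 7.5688×10⁵ km.
Altitude h = a − R = 7.5688×10⁵ − 20920 = 7.3596×10⁵ km.

h_sync ≈ 7.36×10⁵ km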